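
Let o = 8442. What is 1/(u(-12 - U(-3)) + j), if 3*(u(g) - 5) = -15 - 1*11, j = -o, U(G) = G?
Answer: -3/25337 ≈ -0.00011840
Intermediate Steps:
j = -8442 (j = -1*8442 = -8442)
u(g) = -11/3 (u(g) = 5 + (-15 - 1*11)/3 = 5 + (-15 - 11)/3 = 5 + (1/3)*(-26) = 5 - 26/3 = -11/3)
1/(u(-12 - U(-3)) + j) = 1/(-11/3 - 8442) = 1/(-25337/3) = -3/25337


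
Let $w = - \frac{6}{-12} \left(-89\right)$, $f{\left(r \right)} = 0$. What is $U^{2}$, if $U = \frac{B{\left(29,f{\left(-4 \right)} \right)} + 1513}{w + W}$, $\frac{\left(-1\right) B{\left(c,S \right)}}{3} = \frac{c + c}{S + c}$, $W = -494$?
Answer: $\frac{9084196}{1159929} \approx 7.8317$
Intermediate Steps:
$w = - \frac{89}{2}$ ($w = \left(-6\right) \left(- \frac{1}{12}\right) \left(-89\right) = \frac{1}{2} \left(-89\right) = - \frac{89}{2} \approx -44.5$)
$B{\left(c,S \right)} = - \frac{6 c}{S + c}$ ($B{\left(c,S \right)} = - 3 \frac{c + c}{S + c} = - 3 \frac{2 c}{S + c} = - \frac{6 c}{S + c}$)
$U = - \frac{3014}{1077}$ ($U = \frac{\left(-6\right) 29 \frac{1}{0 + 29} + 1513}{- \frac{89}{2} - 494} = \frac{\left(-6\right) 29 \cdot \frac{1}{29} + 1513}{- \frac{1077}{2}} = \left(\left(-6\right) 29 \cdot \frac{1}{29} + 1513\right) \left(- \frac{2}{1077}\right) = \left(-6 + 1513\right) \left(- \frac{2}{1077}\right) = 1507 \left(- \frac{2}{1077}\right) = - \frac{3014}{1077} \approx -2.7985$)
$U^{2} = \left(- \frac{3014}{1077}\right)^{2} = \frac{9084196}{1159929}$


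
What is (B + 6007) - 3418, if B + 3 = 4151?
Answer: 6737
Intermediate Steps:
B = 4148 (B = -3 + 4151 = 4148)
(B + 6007) - 3418 = (4148 + 6007) - 3418 = 10155 - 3418 = 6737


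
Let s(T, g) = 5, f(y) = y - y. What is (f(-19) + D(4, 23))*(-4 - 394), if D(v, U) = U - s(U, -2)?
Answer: -7164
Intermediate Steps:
f(y) = 0
D(v, U) = -5 + U (D(v, U) = U - 1*5 = U - 5 = -5 + U)
(f(-19) + D(4, 23))*(-4 - 394) = (0 + (-5 + 23))*(-4 - 394) = (0 + 18)*(-398) = 18*(-398) = -7164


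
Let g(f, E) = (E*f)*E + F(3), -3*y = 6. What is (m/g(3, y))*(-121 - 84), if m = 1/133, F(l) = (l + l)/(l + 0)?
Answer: -205/1862 ≈ -0.11010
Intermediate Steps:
y = -2 (y = -⅓*6 = -2)
F(l) = 2 (F(l) = (2*l)/l = 2)
g(f, E) = 2 + f*E² (g(f, E) = (E*f)*E + 2 = f*E² + 2 = 2 + f*E²)
m = 1/133 ≈ 0.0075188
(m/g(3, y))*(-121 - 84) = (1/(133*(2 + 3*(-2)²)))*(-121 - 84) = (1/(133*(2 + 3*4)))*(-205) = (1/(133*(2 + 12)))*(-205) = ((1/133)/14)*(-205) = ((1/133)*(1/14))*(-205) = (1/1862)*(-205) = -205/1862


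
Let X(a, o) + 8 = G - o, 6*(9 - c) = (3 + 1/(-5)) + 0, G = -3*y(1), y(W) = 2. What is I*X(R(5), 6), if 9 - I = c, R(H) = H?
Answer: -28/3 ≈ -9.3333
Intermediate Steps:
G = -6 (G = -3*2 = -6)
c = 128/15 (c = 9 - ((3 + 1/(-5)) + 0)/6 = 9 - ((3 - 1/5) + 0)/6 = 9 - (14/5 + 0)/6 = 9 - 1/6*14/5 = 9 - 7/15 = 128/15 ≈ 8.5333)
X(a, o) = -14 - o (X(a, o) = -8 + (-6 - o) = -14 - o)
I = 7/15 (I = 9 - 1*128/15 = 9 - 128/15 = 7/15 ≈ 0.46667)
I*X(R(5), 6) = 7*(-14 - 1*6)/15 = 7*(-14 - 6)/15 = (7/15)*(-20) = -28/3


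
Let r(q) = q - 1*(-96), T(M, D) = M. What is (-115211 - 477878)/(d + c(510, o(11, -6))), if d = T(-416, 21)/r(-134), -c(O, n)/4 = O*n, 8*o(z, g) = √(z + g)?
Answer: 2343887728/117326861 + 54596807895*√5/117326861 ≈ 1060.5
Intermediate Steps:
r(q) = 96 + q (r(q) = q + 96 = 96 + q)
o(z, g) = √(g + z)/8 (o(z, g) = √(z + g)/8 = √(g + z)/8)
c(O, n) = -4*O*n
d = 208/19 (d = -416/(96 - 134) = -416/(-38) = -416*(-1/38) = 208/19 ≈ 10.947)
(-115211 - 477878)/(d + c(510, o(11, -6))) = (-115211 - 477878)/(208/19 - 4*510*√(-6 + 11)/8) = -593089/(208/19 - 4*510*√5/8) = -593089/(208/19 - 255*√5)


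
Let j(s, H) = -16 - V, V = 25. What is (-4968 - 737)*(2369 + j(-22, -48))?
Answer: -13281240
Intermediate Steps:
j(s, H) = -41 (j(s, H) = -16 - 1*25 = -16 - 25 = -41)
(-4968 - 737)*(2369 + j(-22, -48)) = (-4968 - 737)*(2369 - 41) = -5705*2328 = -13281240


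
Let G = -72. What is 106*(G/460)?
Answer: -1908/115 ≈ -16.591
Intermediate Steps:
106*(G/460) = 106*(-72/460) = 106*(-72*1/460) = 106*(-18/115) = -1908/115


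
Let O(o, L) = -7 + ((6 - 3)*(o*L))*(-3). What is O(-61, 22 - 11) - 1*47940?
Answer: -41908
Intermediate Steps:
O(o, L) = -7 - 9*L*o (O(o, L) = -7 + (3*(L*o))*(-3) = -7 + (3*L*o)*(-3) = -7 - 9*L*o)
O(-61, 22 - 11) - 1*47940 = (-7 - 9*(22 - 11)*(-61)) - 1*47940 = (-7 - 9*11*(-61)) - 47940 = (-7 + 6039) - 47940 = 6032 - 47940 = -41908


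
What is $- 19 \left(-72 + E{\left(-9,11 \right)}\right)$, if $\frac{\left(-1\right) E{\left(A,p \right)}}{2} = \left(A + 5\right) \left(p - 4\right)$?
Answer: $304$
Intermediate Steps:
$E{\left(A,p \right)} = - 2 \left(-4 + p\right) \left(5 + A\right)$ ($E{\left(A,p \right)} = - 2 \left(A + 5\right) \left(p - 4\right) = - 2 \left(5 + A\right) \left(-4 + p\right) = - 2 \left(-4 + p\right) \left(5 + A\right)$)
$- 19 \left(-72 + E{\left(-9,11 \right)}\right) = - 19 \left(-72 + \left(40 - 110 + 8 \left(-9\right) - \left(-18\right) 11\right)\right) = - 19 \left(-72 + \left(40 - 110 - 72 + 198\right)\right) = - 19 \left(-72 + 56\right) = \left(-19\right) \left(-16\right) = 304$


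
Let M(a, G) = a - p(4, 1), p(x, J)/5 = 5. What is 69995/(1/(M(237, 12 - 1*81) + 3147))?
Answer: 235113205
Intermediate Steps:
p(x, J) = 25 (p(x, J) = 5*5 = 25)
M(a, G) = -25 + a (M(a, G) = a - 1*25 = a - 25 = -25 + a)
69995/(1/(M(237, 12 - 1*81) + 3147)) = 69995/(1/((-25 + 237) + 3147)) = 69995/(1/(212 + 3147)) = 69995/(1/3359) = 69995*3359 = 235113205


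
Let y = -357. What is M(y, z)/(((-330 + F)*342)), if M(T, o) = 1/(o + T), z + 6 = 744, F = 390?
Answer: 1/7818120 ≈ 1.2791e-7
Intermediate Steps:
z = 738 (z = -6 + 744 = 738)
M(T, o) = 1/(T + o)
M(y, z)/(((-330 + F)*342)) = 1/((-357 + 738)*(((-330 + 390)*342))) = 1/(381*((60*342))) = (1/381)/20520 = (1/381)*(1/20520) = 1/7818120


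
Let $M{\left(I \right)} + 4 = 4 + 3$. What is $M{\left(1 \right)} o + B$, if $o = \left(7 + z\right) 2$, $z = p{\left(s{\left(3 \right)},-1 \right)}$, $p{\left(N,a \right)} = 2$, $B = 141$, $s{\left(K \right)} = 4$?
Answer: $195$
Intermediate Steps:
$z = 2$
$M{\left(I \right)} = 3$ ($M{\left(I \right)} = -4 + \left(4 + 3\right) = -4 + 7 = 3$)
$o = 18$ ($o = \left(7 + 2\right) 2 = 9 \cdot 2 = 18$)
$M{\left(1 \right)} o + B = 3 \cdot 18 + 141 = 54 + 141 = 195$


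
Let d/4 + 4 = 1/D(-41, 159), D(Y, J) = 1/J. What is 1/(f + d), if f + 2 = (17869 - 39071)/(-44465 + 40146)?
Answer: 4319/2690344 ≈ 0.0016054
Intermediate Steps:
f = 12564/4319 (f = -2 + (17869 - 39071)/(-44465 + 40146) = -2 - 21202/(-4319) = -2 - 21202*(-1/4319) = -2 + 21202/4319 = 12564/4319 ≈ 2.9090)
d = 620 (d = -16 + 4/(1/159) = -16 + 4*159 = -16 + 636 = 620)
1/(f + d) = 1/(12564/4319 + 620) = 1/(2690344/4319) = 4319/2690344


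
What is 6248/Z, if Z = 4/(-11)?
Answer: -17182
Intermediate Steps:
Z = -4/11 (Z = 4*(-1/11) = -4/11 ≈ -0.36364)
6248/Z = 6248/(-4/11) = -11/4*6248 = -17182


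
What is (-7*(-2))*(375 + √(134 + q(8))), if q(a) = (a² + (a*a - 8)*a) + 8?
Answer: 5250 + 14*√654 ≈ 5608.0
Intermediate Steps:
q(a) = 8 + a² + a*(-8 + a²) (q(a) = (a² + (a² - 8)*a) + 8 = (a² + (-8 + a²)*a) + 8 = (a² + a*(-8 + a²)) + 8 = 8 + a² + a*(-8 + a²))
(-7*(-2))*(375 + √(134 + q(8))) = (-7*(-2))*(375 + √(134 + (8 + 8² + 8³ - 8*8))) = 14*(375 + √(134 + (8 + 64 + 512 - 64))) = 14*(375 + √(134 + 520)) = 14*(375 + √654) = 5250 + 14*√654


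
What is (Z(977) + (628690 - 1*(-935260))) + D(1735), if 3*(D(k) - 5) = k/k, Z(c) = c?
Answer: 4694797/3 ≈ 1.5649e+6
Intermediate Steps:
D(k) = 16/3 (D(k) = 5 + (k/k)/3 = 5 + (⅓)*1 = 5 + ⅓ = 16/3)
(Z(977) + (628690 - 1*(-935260))) + D(1735) = (977 + (628690 - 1*(-935260))) + 16/3 = (977 + (628690 + 935260)) + 16/3 = (977 + 1563950) + 16/3 = 1564927 + 16/3 = 4694797/3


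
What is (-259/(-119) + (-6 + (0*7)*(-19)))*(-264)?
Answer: 17160/17 ≈ 1009.4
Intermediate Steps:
(-259/(-119) + (-6 + (0*7)*(-19)))*(-264) = (-259*(-1/119) + (-6 + 0*(-19)))*(-264) = (37/17 + (-6 + 0))*(-264) = (37/17 - 6)*(-264) = -65/17*(-264) = 17160/17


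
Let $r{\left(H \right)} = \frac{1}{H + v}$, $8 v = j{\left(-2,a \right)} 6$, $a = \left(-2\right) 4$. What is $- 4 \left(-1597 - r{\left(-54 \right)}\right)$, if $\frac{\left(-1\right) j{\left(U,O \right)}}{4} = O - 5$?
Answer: $\frac{95816}{15} \approx 6387.7$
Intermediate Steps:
$a = -8$
$j{\left(U,O \right)} = 20 - 4 O$ ($j{\left(U,O \right)} = - 4 \left(O - 5\right) = - 4 \left(-5 + O\right) = 20 - 4 O$)
$v = 39$ ($v = \frac{\left(20 - -32\right) 6}{8} = \frac{\left(20 + 32\right) 6}{8} = \frac{52 \cdot 6}{8} = \frac{1}{8} \cdot 312 = 39$)
$r{\left(H \right)} = \frac{1}{39 + H}$ ($r{\left(H \right)} = \frac{1}{H + 39} = \frac{1}{39 + H}$)
$- 4 \left(-1597 - r{\left(-54 \right)}\right) = - 4 \left(-1597 - \frac{1}{39 - 54}\right) = - 4 \left(-1597 - \frac{1}{-15}\right) = - 4 \left(-1597 - - \frac{1}{15}\right) = - 4 \left(-1597 + \frac{1}{15}\right) = \left(-4\right) \left(- \frac{23954}{15}\right) = \frac{95816}{15}$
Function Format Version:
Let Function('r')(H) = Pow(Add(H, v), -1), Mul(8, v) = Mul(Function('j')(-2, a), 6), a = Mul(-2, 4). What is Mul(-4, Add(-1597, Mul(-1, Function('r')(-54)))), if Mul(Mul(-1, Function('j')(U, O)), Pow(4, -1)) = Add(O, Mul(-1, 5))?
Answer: Rational(95816, 15) ≈ 6387.7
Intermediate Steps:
a = -8
Function('j')(U, O) = Add(20, Mul(-4, O)) (Function('j')(U, O) = Mul(-4, Add(O, Mul(-1, 5))) = Mul(-4, Add(O, -5)) = Mul(-4, Add(-5, O)) = Add(20, Mul(-4, O)))
v = 39 (v = Mul(Rational(1, 8), Mul(Add(20, Mul(-4, -8)), 6)) = Mul(Rational(1, 8), Mul(Add(20, 32), 6)) = Mul(Rational(1, 8), Mul(52, 6)) = Mul(Rational(1, 8), 312) = 39)
Function('r')(H) = Pow(Add(39, H), -1) (Function('r')(H) = Pow(Add(H, 39), -1) = Pow(Add(39, H), -1))
Mul(-4, Add(-1597, Mul(-1, Function('r')(-54)))) = Mul(-4, Add(-1597, Mul(-1, Pow(Add(39, -54), -1)))) = Mul(-4, Add(-1597, Mul(-1, Pow(-15, -1)))) = Mul(-4, Add(-1597, Mul(-1, Rational(-1, 15)))) = Mul(-4, Add(-1597, Rational(1, 15))) = Mul(-4, Rational(-23954, 15)) = Rational(95816, 15)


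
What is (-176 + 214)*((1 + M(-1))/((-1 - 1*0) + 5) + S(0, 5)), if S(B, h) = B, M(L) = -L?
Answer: 19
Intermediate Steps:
(-176 + 214)*((1 + M(-1))/((-1 - 1*0) + 5) + S(0, 5)) = (-176 + 214)*((1 - 1*(-1))/((-1 - 1*0) + 5) + 0) = 38*((1 + 1)/((-1 + 0) + 5) + 0) = 38*(2/(-1 + 5) + 0) = 38*(2/4 + 0) = 38*(2*(¼) + 0) = 38*(½ + 0) = 38*(½) = 19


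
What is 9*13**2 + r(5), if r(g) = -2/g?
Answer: 7603/5 ≈ 1520.6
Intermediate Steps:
9*13**2 + r(5) = 9*13**2 - 2/5 = 9*169 - 2*1/5 = 1521 - 2/5 = 7603/5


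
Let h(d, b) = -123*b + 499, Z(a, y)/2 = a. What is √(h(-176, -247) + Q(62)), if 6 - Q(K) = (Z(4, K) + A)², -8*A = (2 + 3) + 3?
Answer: √30837 ≈ 175.60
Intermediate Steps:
Z(a, y) = 2*a
h(d, b) = 499 - 123*b
A = -1 (A = -((2 + 3) + 3)/8 = -(5 + 3)/8 = -⅛*8 = -1)
Q(K) = -43 (Q(K) = 6 - (2*4 - 1)² = 6 - (8 - 1)² = 6 - 1*7² = 6 - 1*49 = 6 - 49 = -43)
√(h(-176, -247) + Q(62)) = √((499 - 123*(-247)) - 43) = √((499 + 30381) - 43) = √(30880 - 43) = √30837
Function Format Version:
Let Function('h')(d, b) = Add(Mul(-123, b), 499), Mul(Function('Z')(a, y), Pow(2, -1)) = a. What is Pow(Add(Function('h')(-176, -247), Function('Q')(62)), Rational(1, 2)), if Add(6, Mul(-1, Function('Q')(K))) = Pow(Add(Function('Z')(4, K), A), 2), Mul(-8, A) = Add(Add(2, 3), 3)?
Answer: Pow(30837, Rational(1, 2)) ≈ 175.60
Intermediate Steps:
Function('Z')(a, y) = Mul(2, a)
Function('h')(d, b) = Add(499, Mul(-123, b))
A = -1 (A = Mul(Rational(-1, 8), Add(Add(2, 3), 3)) = Mul(Rational(-1, 8), Add(5, 3)) = Mul(Rational(-1, 8), 8) = -1)
Function('Q')(K) = -43 (Function('Q')(K) = Add(6, Mul(-1, Pow(Add(Mul(2, 4), -1), 2))) = Add(6, Mul(-1, Pow(Add(8, -1), 2))) = Add(6, Mul(-1, Pow(7, 2))) = Add(6, Mul(-1, 49)) = Add(6, -49) = -43)
Pow(Add(Function('h')(-176, -247), Function('Q')(62)), Rational(1, 2)) = Pow(Add(Add(499, Mul(-123, -247)), -43), Rational(1, 2)) = Pow(Add(Add(499, 30381), -43), Rational(1, 2)) = Pow(Add(30880, -43), Rational(1, 2)) = Pow(30837, Rational(1, 2))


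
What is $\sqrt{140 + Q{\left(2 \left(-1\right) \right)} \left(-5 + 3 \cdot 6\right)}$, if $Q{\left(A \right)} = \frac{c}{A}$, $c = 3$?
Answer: $\frac{\sqrt{482}}{2} \approx 10.977$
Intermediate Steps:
$Q{\left(A \right)} = \frac{3}{A}$
$\sqrt{140 + Q{\left(2 \left(-1\right) \right)} \left(-5 + 3 \cdot 6\right)} = \sqrt{140 + \frac{3}{2 \left(-1\right)} \left(-5 + 3 \cdot 6\right)} = \sqrt{140 + \frac{3}{-2} \left(-5 + 18\right)} = \sqrt{140 + 3 \left(- \frac{1}{2}\right) 13} = \sqrt{140 - \frac{39}{2}} = \sqrt{\frac{241}{2}} = \frac{\sqrt{482}}{2}$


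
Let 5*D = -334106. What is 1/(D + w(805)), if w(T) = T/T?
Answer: -5/334101 ≈ -1.4966e-5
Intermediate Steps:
D = -334106/5 (D = (⅕)*(-334106) = -334106/5 ≈ -66821.)
w(T) = 1
1/(D + w(805)) = 1/(-334106/5 + 1) = 1/(-334101/5) = -5/334101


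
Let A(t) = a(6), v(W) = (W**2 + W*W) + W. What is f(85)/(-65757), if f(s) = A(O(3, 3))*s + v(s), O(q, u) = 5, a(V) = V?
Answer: -5015/21919 ≈ -0.22880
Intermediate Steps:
v(W) = W + 2*W**2 (v(W) = (W**2 + W**2) + W = 2*W**2 + W = W + 2*W**2)
A(t) = 6
f(s) = 6*s + s*(1 + 2*s)
f(85)/(-65757) = (85*(7 + 2*85))/(-65757) = (85*(7 + 170))*(-1/65757) = (85*177)*(-1/65757) = 15045*(-1/65757) = -5015/21919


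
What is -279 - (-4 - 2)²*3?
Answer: -387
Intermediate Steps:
-279 - (-4 - 2)²*3 = -279 - (-6)²*3 = -279 - 36*3 = -279 - 1*108 = -279 - 108 = -387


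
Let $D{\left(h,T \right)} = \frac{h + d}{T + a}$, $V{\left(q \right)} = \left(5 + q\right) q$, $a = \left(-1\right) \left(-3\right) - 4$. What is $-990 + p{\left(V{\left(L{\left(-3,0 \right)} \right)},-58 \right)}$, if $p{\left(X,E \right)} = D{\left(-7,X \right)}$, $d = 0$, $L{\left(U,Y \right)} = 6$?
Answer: $- \frac{64357}{65} \approx -990.11$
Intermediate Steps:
$a = -1$ ($a = 3 - 4 = -1$)
$V{\left(q \right)} = q \left(5 + q\right)$
$D{\left(h,T \right)} = \frac{h}{-1 + T}$ ($D{\left(h,T \right)} = \frac{h + 0}{T - 1} = \frac{h}{-1 + T}$)
$p{\left(X,E \right)} = - \frac{7}{-1 + X}$
$-990 + p{\left(V{\left(L{\left(-3,0 \right)} \right)},-58 \right)} = -990 - \frac{7}{-1 + 6 \left(5 + 6\right)} = -990 - \frac{7}{-1 + 6 \cdot 11} = -990 - \frac{7}{-1 + 66} = -990 - \frac{7}{65} = - \frac{64357}{65}$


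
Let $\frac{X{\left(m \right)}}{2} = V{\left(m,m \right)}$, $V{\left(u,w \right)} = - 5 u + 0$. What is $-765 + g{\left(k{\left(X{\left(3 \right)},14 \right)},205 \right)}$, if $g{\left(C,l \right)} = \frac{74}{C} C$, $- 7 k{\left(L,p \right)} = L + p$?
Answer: $-691$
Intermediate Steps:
$V{\left(u,w \right)} = - 5 u$
$X{\left(m \right)} = - 10 m$ ($X{\left(m \right)} = 2 \left(- 5 m\right) = - 10 m$)
$k{\left(L,p \right)} = - \frac{L}{7} - \frac{p}{7}$ ($k{\left(L,p \right)} = - \frac{L + p}{7} = - \frac{L}{7} - \frac{p}{7}$)
$g{\left(C,l \right)} = 74$
$-765 + g{\left(k{\left(X{\left(3 \right)},14 \right)},205 \right)} = -765 + 74 = -691$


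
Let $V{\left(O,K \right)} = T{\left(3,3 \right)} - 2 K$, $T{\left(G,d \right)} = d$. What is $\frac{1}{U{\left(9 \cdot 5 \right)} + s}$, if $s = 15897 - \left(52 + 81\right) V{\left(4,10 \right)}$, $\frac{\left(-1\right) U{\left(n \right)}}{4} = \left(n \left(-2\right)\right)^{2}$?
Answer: $- \frac{1}{14242} \approx -7.0215 \cdot 10^{-5}$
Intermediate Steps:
$V{\left(O,K \right)} = 3 - 2 K$
$U{\left(n \right)} = - 16 n^{2}$ ($U{\left(n \right)} = - 4 \left(n \left(-2\right)\right)^{2} = - 4 \left(- 2 n\right)^{2} = - 4 \cdot 4 n^{2} = - 16 n^{2}$)
$s = 18158$ ($s = 15897 - \left(52 + 81\right) \left(3 - 20\right) = 15897 - 133 \left(3 - 20\right) = 15897 - 133 \left(-17\right) = 15897 - -2261 = 15897 + 2261 = 18158$)
$\frac{1}{U{\left(9 \cdot 5 \right)} + s} = \frac{1}{- 16 \left(9 \cdot 5\right)^{2} + 18158} = \frac{1}{- 16 \cdot 45^{2} + 18158} = \frac{1}{\left(-16\right) 2025 + 18158} = \frac{1}{-32400 + 18158} = \frac{1}{-14242} = - \frac{1}{14242}$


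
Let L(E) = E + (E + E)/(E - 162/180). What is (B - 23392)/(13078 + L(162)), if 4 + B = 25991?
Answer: 92901/474064 ≈ 0.19597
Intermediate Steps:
B = 25987 (B = -4 + 25991 = 25987)
L(E) = E + 2*E/(-9/10 + E) (L(E) = E + (2*E)/(E - 162*1/180) = E + (2*E)/(E - 9/10) = E + (2*E)/(-9/10 + E) = E + 2*E/(-9/10 + E))
(B - 23392)/(13078 + L(162)) = (25987 - 23392)/(13078 + 162*(11 + 10*162)/(-9 + 10*162)) = 2595/(13078 + 162*(11 + 1620)/(-9 + 1620)) = 2595/(13078 + 162*1631/1611) = 2595/(13078 + 162*(1/1611)*1631) = 2595/(13078 + 29358/179) = 2595/(2370320/179) = 2595*(179/2370320) = 92901/474064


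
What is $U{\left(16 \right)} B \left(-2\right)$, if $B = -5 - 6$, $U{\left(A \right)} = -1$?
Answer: $-22$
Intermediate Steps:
$B = -11$ ($B = -5 - 6 = -11$)
$U{\left(16 \right)} B \left(-2\right) = - \left(-11\right) \left(-2\right) = \left(-1\right) 22 = -22$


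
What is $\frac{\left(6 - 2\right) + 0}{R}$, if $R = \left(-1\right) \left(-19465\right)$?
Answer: $\frac{4}{19465} \approx 0.0002055$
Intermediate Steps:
$R = 19465$
$\frac{\left(6 - 2\right) + 0}{R} = \frac{\left(6 - 2\right) + 0}{19465} = \left(4 + 0\right) \frac{1}{19465} = 4 \cdot \frac{1}{19465} = \frac{4}{19465}$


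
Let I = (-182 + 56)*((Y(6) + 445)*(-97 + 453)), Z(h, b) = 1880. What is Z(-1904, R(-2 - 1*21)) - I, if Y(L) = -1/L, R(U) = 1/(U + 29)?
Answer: 19955324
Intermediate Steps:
R(U) = 1/(29 + U)
I = -19953444 (I = (-182 + 56)*((-1/6 + 445)*(-97 + 453)) = -126*(-1*⅙ + 445)*356 = -126*(-⅙ + 445)*356 = -56049*356 = -126*475082/3 = -19953444)
Z(-1904, R(-2 - 1*21)) - I = 1880 - 1*(-19953444) = 1880 + 19953444 = 19955324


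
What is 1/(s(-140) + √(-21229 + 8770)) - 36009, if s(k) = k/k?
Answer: (-36009*√12459 + 36008*I)/(√12459 - I) ≈ -36009.0 - 0.0089581*I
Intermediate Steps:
s(k) = 1
1/(s(-140) + √(-21229 + 8770)) - 36009 = 1/(1 + √(-21229 + 8770)) - 36009 = 1/(1 + √(-12459)) - 36009 = 1/(1 + I*√12459) - 36009 = -36009 + 1/(1 + I*√12459)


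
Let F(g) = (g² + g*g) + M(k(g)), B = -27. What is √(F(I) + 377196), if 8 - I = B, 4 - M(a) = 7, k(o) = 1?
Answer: √379643 ≈ 616.15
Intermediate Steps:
M(a) = -3 (M(a) = 4 - 1*7 = 4 - 7 = -3)
I = 35 (I = 8 - 1*(-27) = 8 + 27 = 35)
F(g) = -3 + 2*g² (F(g) = (g² + g*g) - 3 = (g² + g²) - 3 = 2*g² - 3 = -3 + 2*g²)
√(F(I) + 377196) = √((-3 + 2*35²) + 377196) = √((-3 + 2*1225) + 377196) = √((-3 + 2450) + 377196) = √(2447 + 377196) = √379643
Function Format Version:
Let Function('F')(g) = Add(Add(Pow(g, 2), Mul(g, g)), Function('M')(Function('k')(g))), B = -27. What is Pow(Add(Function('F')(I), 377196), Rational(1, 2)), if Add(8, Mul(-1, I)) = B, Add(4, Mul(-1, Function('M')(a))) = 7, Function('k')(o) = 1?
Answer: Pow(379643, Rational(1, 2)) ≈ 616.15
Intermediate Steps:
Function('M')(a) = -3 (Function('M')(a) = Add(4, Mul(-1, 7)) = Add(4, -7) = -3)
I = 35 (I = Add(8, Mul(-1, -27)) = Add(8, 27) = 35)
Function('F')(g) = Add(-3, Mul(2, Pow(g, 2))) (Function('F')(g) = Add(Add(Pow(g, 2), Mul(g, g)), -3) = Add(Add(Pow(g, 2), Pow(g, 2)), -3) = Add(Mul(2, Pow(g, 2)), -3) = Add(-3, Mul(2, Pow(g, 2))))
Pow(Add(Function('F')(I), 377196), Rational(1, 2)) = Pow(Add(Add(-3, Mul(2, Pow(35, 2))), 377196), Rational(1, 2)) = Pow(Add(Add(-3, Mul(2, 1225)), 377196), Rational(1, 2)) = Pow(Add(Add(-3, 2450), 377196), Rational(1, 2)) = Pow(Add(2447, 377196), Rational(1, 2)) = Pow(379643, Rational(1, 2))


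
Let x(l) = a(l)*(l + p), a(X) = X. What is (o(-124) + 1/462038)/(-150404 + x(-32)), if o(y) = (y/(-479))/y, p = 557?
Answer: 461559/37004954239208 ≈ 1.2473e-8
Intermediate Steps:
x(l) = l*(557 + l) (x(l) = l*(l + 557) = l*(557 + l))
o(y) = -1/479 (o(y) = (y*(-1/479))/y = (-y/479)/y = -1/479)
(o(-124) + 1/462038)/(-150404 + x(-32)) = (-1/479 + 1/462038)/(-150404 - 32*(557 - 32)) = (-1/479 + 1/462038)/(-150404 - 32*525) = -461559/(221316202*(-150404 - 16800)) = -461559/221316202/(-167204) = -461559/221316202*(-1/167204) = 461559/37004954239208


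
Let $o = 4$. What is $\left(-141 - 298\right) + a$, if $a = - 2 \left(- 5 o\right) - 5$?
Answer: $-404$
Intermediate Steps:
$a = 35$ ($a = - 2 \left(\left(-5\right) 4\right) - 5 = \left(-2\right) \left(-20\right) - 5 = 40 - 5 = 35$)
$\left(-141 - 298\right) + a = \left(-141 - 298\right) + 35 = -439 + 35 = -404$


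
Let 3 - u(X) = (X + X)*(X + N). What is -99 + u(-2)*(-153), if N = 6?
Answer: -3006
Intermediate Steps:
u(X) = 3 - 2*X*(6 + X) (u(X) = 3 - (X + X)*(X + 6) = 3 - 2*X*(6 + X))
-99 + u(-2)*(-153) = -99 + (3 - 12*(-2) - 2*(-2)**2)*(-153) = -99 + (3 + 24 - 2*4)*(-153) = -99 + (3 + 24 - 8)*(-153) = -99 + 19*(-153) = -99 - 2907 = -3006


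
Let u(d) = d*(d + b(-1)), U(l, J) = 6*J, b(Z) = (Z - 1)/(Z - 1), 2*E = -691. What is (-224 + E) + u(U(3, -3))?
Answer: -527/2 ≈ -263.50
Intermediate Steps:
E = -691/2 (E = (½)*(-691) = -691/2 ≈ -345.50)
b(Z) = 1 (b(Z) = (-1 + Z)/(-1 + Z) = 1)
u(d) = d*(1 + d) (u(d) = d*(d + 1) = d*(1 + d))
(-224 + E) + u(U(3, -3)) = (-224 - 691/2) + (6*(-3))*(1 + 6*(-3)) = -1139/2 - 18*(1 - 18) = -1139/2 - 18*(-17) = -1139/2 + 306 = -527/2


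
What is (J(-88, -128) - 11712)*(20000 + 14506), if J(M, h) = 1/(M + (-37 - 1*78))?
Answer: -82039291722/203 ≈ -4.0413e+8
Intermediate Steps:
J(M, h) = 1/(-115 + M) (J(M, h) = 1/(M + (-37 - 78)) = 1/(M - 115) = 1/(-115 + M))
(J(-88, -128) - 11712)*(20000 + 14506) = (1/(-115 - 88) - 11712)*(20000 + 14506) = (1/(-203) - 11712)*34506 = (-1/203 - 11712)*34506 = -2377537/203*34506 = -82039291722/203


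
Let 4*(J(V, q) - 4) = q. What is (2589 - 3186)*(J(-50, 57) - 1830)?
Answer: 4326459/4 ≈ 1.0816e+6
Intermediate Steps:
J(V, q) = 4 + q/4
(2589 - 3186)*(J(-50, 57) - 1830) = (2589 - 3186)*((4 + (1/4)*57) - 1830) = -597*((4 + 57/4) - 1830) = -597*(73/4 - 1830) = -597*(-7247/4) = 4326459/4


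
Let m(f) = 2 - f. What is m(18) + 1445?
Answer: 1429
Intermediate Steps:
m(18) + 1445 = (2 - 1*18) + 1445 = (2 - 18) + 1445 = -16 + 1445 = 1429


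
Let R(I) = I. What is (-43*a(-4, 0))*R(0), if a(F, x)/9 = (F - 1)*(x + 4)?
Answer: 0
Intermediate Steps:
a(F, x) = 9*(-1 + F)*(4 + x) (a(F, x) = 9*((F - 1)*(x + 4)) = 9*((-1 + F)*(4 + x)) = 9*(-1 + F)*(4 + x))
(-43*a(-4, 0))*R(0) = -43*(-36 - 9*0 + 36*(-4) + 9*(-4)*0)*0 = -43*(-36 + 0 - 144 + 0)*0 = -43*(-180)*0 = 7740*0 = 0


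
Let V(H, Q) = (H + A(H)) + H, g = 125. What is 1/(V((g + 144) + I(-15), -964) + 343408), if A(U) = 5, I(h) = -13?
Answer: 1/343925 ≈ 2.9076e-6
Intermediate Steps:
V(H, Q) = 5 + 2*H (V(H, Q) = (H + 5) + H = (5 + H) + H = 5 + 2*H)
1/(V((g + 144) + I(-15), -964) + 343408) = 1/((5 + 2*((125 + 144) - 13)) + 343408) = 1/((5 + 2*(269 - 13)) + 343408) = 1/((5 + 2*256) + 343408) = 1/((5 + 512) + 343408) = 1/(517 + 343408) = 1/343925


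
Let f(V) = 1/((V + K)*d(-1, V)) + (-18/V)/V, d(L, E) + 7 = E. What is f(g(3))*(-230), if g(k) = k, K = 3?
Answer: 5635/12 ≈ 469.58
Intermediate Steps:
d(L, E) = -7 + E
f(V) = -18/V² + 1/((-7 + V)*(3 + V)) (f(V) = 1/((V + 3)*(-7 + V)) + (-18/V)/V = 1/((3 + V)*(-7 + V)) - 18/V² = 1/((-7 + V)*(3 + V)) - 18/V² = -18/V² + 1/((-7 + V)*(3 + V)))
f(g(3))*(-230) = ((378 - 17*3² + 72*3)/(3²*(-21 + 3² - 4*3)))*(-230) = ((378 - 17*9 + 216)/(9*(-21 + 9 - 12)))*(-230) = ((⅑)*(378 - 153 + 216)/(-24))*(-230) = ((⅑)*(-1/24)*441)*(-230) = -49/24*(-230) = 5635/12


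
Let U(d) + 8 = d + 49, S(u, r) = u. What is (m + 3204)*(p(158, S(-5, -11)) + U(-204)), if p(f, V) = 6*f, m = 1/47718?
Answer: 120017451305/47718 ≈ 2.5151e+6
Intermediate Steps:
m = 1/47718 ≈ 2.0956e-5
U(d) = 41 + d (U(d) = -8 + (d + 49) = -8 + (49 + d) = 41 + d)
(m + 3204)*(p(158, S(-5, -11)) + U(-204)) = (1/47718 + 3204)*(6*158 + (41 - 204)) = 152888473*(948 - 163)/47718 = (152888473/47718)*785 = 120017451305/47718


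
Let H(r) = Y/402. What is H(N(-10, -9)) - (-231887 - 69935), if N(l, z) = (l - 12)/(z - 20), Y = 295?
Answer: 121332739/402 ≈ 3.0182e+5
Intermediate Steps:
N(l, z) = (-12 + l)/(-20 + z)
H(r) = 295/402
H(N(-10, -9)) - (-231887 - 69935) = 295/402 - (-231887 - 69935) = 295/402 - 1*(-301822) = 295/402 + 301822 = 121332739/402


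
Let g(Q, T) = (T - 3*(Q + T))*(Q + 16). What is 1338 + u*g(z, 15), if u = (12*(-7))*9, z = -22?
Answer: 164634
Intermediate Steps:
g(Q, T) = (16 + Q)*(-3*Q - 2*T) (g(Q, T) = (T + (-3*Q - 3*T))*(16 + Q) = (-3*Q - 2*T)*(16 + Q) = (16 + Q)*(-3*Q - 2*T))
u = -756 (u = -84*9 = -756)
1338 + u*g(z, 15) = 1338 - 756*(-48*(-22) - 32*15 - 3*(-22)**2 - 2*(-22)*15) = 1338 - 756*(1056 - 480 - 3*484 + 660) = 1338 - 756*(1056 - 480 - 1452 + 660) = 1338 - 756*(-216) = 1338 + 163296 = 164634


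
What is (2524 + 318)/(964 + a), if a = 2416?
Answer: 1421/1690 ≈ 0.84083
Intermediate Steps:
(2524 + 318)/(964 + a) = (2524 + 318)/(964 + 2416) = 2842/3380 = 2842*(1/3380) = 1421/1690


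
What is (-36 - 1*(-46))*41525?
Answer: 415250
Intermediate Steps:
(-36 - 1*(-46))*41525 = (-36 + 46)*41525 = 10*41525 = 415250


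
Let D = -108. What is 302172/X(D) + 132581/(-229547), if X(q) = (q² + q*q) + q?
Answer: 5523678772/444173445 ≈ 12.436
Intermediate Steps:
X(q) = q + 2*q² (X(q) = (q² + q²) + q = 2*q² + q = q + 2*q²)
302172/X(D) + 132581/(-229547) = 302172/((-108*(1 + 2*(-108)))) + 132581/(-229547) = 302172/((-108*(1 - 216))) + 132581*(-1/229547) = 302172/((-108*(-215))) - 132581/229547 = 302172/23220 - 132581/229547 = 302172*(1/23220) - 132581/229547 = 25181/1935 - 132581/229547 = 5523678772/444173445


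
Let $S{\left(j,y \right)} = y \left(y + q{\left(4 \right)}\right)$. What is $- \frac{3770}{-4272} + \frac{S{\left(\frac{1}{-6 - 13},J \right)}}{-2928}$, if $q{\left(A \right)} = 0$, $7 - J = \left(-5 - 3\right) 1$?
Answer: $\frac{209945}{260592} \approx 0.80565$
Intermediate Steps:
$J = 15$ ($J = 7 - \left(-5 - 3\right) 1 = 7 - \left(-8\right) 1 = 7 - -8 = 7 + 8 = 15$)
$S{\left(j,y \right)} = y^{2}$ ($S{\left(j,y \right)} = y \left(y + 0\right) = y y = y^{2}$)
$- \frac{3770}{-4272} + \frac{S{\left(\frac{1}{-6 - 13},J \right)}}{-2928} = - \frac{3770}{-4272} + \frac{15^{2}}{-2928} = \left(-3770\right) \left(- \frac{1}{4272}\right) + 225 \left(- \frac{1}{2928}\right) = \frac{1885}{2136} - \frac{75}{976} = \frac{209945}{260592}$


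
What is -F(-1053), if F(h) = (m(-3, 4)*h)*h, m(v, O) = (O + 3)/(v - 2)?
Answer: 7761663/5 ≈ 1.5523e+6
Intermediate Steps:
m(v, O) = (3 + O)/(-2 + v)
F(h) = -7*h²/5 (F(h) = (((3 + 4)/(-2 - 3))*h)*h = ((7/(-5))*h)*h = ((-⅕*7)*h)*h = (-7*h/5)*h = -7*h²/5)
-F(-1053) = -(-7)*(-1053)²/5 = -(-7)*1108809/5 = -1*(-7761663/5) = 7761663/5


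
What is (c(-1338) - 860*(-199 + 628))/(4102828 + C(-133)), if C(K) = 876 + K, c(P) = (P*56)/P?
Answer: -368884/4103571 ≈ -0.089893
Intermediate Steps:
c(P) = 56 (c(P) = (56*P)/P = 56)
(c(-1338) - 860*(-199 + 628))/(4102828 + C(-133)) = (56 - 860*(-199 + 628))/(4102828 + (876 - 133)) = (56 - 860*429)/(4102828 + 743) = (56 - 368940)/4103571 = -368884*1/4103571 = -368884/4103571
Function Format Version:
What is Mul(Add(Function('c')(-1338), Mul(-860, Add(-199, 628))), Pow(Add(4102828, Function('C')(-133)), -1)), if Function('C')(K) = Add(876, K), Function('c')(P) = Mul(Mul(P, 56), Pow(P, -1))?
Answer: Rational(-368884, 4103571) ≈ -0.089893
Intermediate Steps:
Function('c')(P) = 56 (Function('c')(P) = Mul(Mul(56, P), Pow(P, -1)) = 56)
Mul(Add(Function('c')(-1338), Mul(-860, Add(-199, 628))), Pow(Add(4102828, Function('C')(-133)), -1)) = Mul(Add(56, Mul(-860, Add(-199, 628))), Pow(Add(4102828, Add(876, -133)), -1)) = Mul(Add(56, Mul(-860, 429)), Pow(Add(4102828, 743), -1)) = Mul(Add(56, -368940), Pow(4103571, -1)) = Mul(-368884, Rational(1, 4103571)) = Rational(-368884, 4103571)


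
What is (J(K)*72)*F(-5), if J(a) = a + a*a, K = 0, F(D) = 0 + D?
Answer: 0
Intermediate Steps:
F(D) = D
J(a) = a + a**2
(J(K)*72)*F(-5) = ((0*(1 + 0))*72)*(-5) = ((0*1)*72)*(-5) = (0*72)*(-5) = 0*(-5) = 0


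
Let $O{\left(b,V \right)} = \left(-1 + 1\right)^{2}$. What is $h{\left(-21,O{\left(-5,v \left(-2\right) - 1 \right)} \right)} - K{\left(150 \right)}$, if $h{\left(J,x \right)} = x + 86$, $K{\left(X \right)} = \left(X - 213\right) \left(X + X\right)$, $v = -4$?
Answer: $18986$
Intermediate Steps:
$O{\left(b,V \right)} = 0$ ($O{\left(b,V \right)} = 0^{2} = 0$)
$K{\left(X \right)} = 2 X \left(-213 + X\right)$ ($K{\left(X \right)} = \left(-213 + X\right) 2 X = 2 X \left(-213 + X\right)$)
$h{\left(J,x \right)} = 86 + x$
$h{\left(-21,O{\left(-5,v \left(-2\right) - 1 \right)} \right)} - K{\left(150 \right)} = \left(86 + 0\right) - 2 \cdot 150 \left(-213 + 150\right) = 86 - 2 \cdot 150 \left(-63\right) = 86 - -18900 = 86 + 18900 = 18986$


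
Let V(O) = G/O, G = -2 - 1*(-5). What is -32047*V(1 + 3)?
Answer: -96141/4 ≈ -24035.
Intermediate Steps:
G = 3 (G = -2 + 5 = 3)
V(O) = 3/O
-32047*V(1 + 3) = -96141/(1 + 3) = -96141/4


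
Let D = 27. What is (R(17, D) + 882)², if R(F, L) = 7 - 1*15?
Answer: 763876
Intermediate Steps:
R(F, L) = -8 (R(F, L) = 7 - 15 = -8)
(R(17, D) + 882)² = (-8 + 882)² = 874² = 763876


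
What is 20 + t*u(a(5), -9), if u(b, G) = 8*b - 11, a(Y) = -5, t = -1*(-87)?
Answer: -4417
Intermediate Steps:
t = 87
u(b, G) = -11 + 8*b
20 + t*u(a(5), -9) = 20 + 87*(-11 + 8*(-5)) = 20 + 87*(-11 - 40) = 20 + 87*(-51) = 20 - 4437 = -4417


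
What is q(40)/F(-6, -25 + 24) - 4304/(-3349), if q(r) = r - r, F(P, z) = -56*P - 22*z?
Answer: 4304/3349 ≈ 1.2852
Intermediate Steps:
q(r) = 0
q(40)/F(-6, -25 + 24) - 4304/(-3349) = 0/(-56*(-6) - 22*(-25 + 24)) - 4304/(-3349) = 0/(336 - 22*(-1)) - 4304*(-1/3349) = 0/(336 + 22) + 4304/3349 = 0/358 + 4304/3349 = 0*(1/358) + 4304/3349 = 0 + 4304/3349 = 4304/3349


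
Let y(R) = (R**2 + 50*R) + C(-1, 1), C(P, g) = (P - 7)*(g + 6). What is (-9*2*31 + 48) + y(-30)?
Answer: -1166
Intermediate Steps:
C(P, g) = (-7 + P)*(6 + g)
y(R) = -56 + R**2 + 50*R (y(R) = (R**2 + 50*R) + (-42 - 7*1 + 6*(-1) - 1*1) = (R**2 + 50*R) + (-42 - 7 - 6 - 1) = (R**2 + 50*R) - 56 = -56 + R**2 + 50*R)
(-9*2*31 + 48) + y(-30) = (-9*2*31 + 48) + (-56 + (-30)**2 + 50*(-30)) = (-18*31 + 48) + (-56 + 900 - 1500) = (-558 + 48) - 656 = -510 - 656 = -1166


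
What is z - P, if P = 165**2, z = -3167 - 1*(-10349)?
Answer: -20043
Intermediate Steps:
z = 7182 (z = -3167 + 10349 = 7182)
P = 27225
z - P = 7182 - 1*27225 = 7182 - 27225 = -20043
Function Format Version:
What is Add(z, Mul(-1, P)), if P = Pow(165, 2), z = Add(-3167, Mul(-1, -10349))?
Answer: -20043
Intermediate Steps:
z = 7182 (z = Add(-3167, 10349) = 7182)
P = 27225
Add(z, Mul(-1, P)) = Add(7182, Mul(-1, 27225)) = Add(7182, -27225) = -20043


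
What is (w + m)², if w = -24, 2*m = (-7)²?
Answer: ¼ ≈ 0.25000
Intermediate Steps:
m = 49/2 (m = (½)*(-7)² = (½)*49 = 49/2 ≈ 24.500)
(w + m)² = (-24 + 49/2)² = (½)² = ¼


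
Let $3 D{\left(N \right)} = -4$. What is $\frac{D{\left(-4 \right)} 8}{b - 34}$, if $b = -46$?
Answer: $\frac{2}{15} \approx 0.13333$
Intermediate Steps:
$D{\left(N \right)} = - \frac{4}{3}$ ($D{\left(N \right)} = \frac{1}{3} \left(-4\right) = - \frac{4}{3}$)
$\frac{D{\left(-4 \right)} 8}{b - 34} = \frac{\left(- \frac{4}{3}\right) 8}{-46 - 34} = - \frac{32}{3 \left(-80\right)} = \left(- \frac{32}{3}\right) \left(- \frac{1}{80}\right) = \frac{2}{15}$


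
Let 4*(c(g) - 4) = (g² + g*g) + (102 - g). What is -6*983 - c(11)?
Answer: -23941/4 ≈ -5985.3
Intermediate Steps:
c(g) = 59/2 + g²/2 - g/4 (c(g) = 4 + ((g² + g*g) + (102 - g))/4 = 4 + ((g² + g²) + (102 - g))/4 = 4 + (2*g² + (102 - g))/4 = 4 + (102 - g + 2*g²)/4 = 4 + (51/2 + g²/2 - g/4) = 59/2 + g²/2 - g/4)
-6*983 - c(11) = -6*983 - (59/2 + (½)*11² - ¼*11) = -5898 - (59/2 + (½)*121 - 11/4) = -5898 - (59/2 + 121/2 - 11/4) = -5898 - 1*349/4 = -5898 - 349/4 = -23941/4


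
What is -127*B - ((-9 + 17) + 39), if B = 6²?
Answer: -4619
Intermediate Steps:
B = 36
-127*B - ((-9 + 17) + 39) = -127*36 - ((-9 + 17) + 39) = -4572 - (8 + 39) = -4572 - 1*47 = -4572 - 47 = -4619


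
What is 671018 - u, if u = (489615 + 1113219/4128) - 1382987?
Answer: 2152229567/1376 ≈ 1.5641e+6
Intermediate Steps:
u = -1228908799/1376 (u = (489615 + 1113219*(1/4128)) - 1382987 = (489615 + 371073/1376) - 1382987 = 674081313/1376 - 1382987 = -1228908799/1376 ≈ -8.9310e+5)
671018 - u = 671018 - 1*(-1228908799/1376) = 671018 + 1228908799/1376 = 2152229567/1376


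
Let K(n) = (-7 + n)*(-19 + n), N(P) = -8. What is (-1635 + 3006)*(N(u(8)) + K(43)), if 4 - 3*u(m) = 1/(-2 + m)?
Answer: 1173576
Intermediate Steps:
u(m) = 4/3 - 1/(3*(-2 + m))
K(n) = (-19 + n)*(-7 + n)
(-1635 + 3006)*(N(u(8)) + K(43)) = (-1635 + 3006)*(-8 + (133 + 43**2 - 26*43)) = 1371*(-8 + (133 + 1849 - 1118)) = 1371*(-8 + 864) = 1371*856 = 1173576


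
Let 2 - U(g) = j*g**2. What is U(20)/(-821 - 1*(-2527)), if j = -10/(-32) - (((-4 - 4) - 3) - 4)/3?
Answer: -2123/1706 ≈ -1.2444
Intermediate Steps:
j = 85/16 (j = -10*(-1/32) - ((-8 - 3) - 4)*(1/3) = 5/16 - (-11 - 4)*(1/3) = 5/16 - 1*(-15)*(1/3) = 5/16 + 15*(1/3) = 5/16 + 5 = 85/16 ≈ 5.3125)
U(g) = 2 - 85*g**2/16
U(20)/(-821 - 1*(-2527)) = (2 - 85/16*20**2)/(-821 - 1*(-2527)) = (2 - 85/16*400)/(-821 + 2527) = (2 - 2125)/1706 = -2123*1/1706 = -2123/1706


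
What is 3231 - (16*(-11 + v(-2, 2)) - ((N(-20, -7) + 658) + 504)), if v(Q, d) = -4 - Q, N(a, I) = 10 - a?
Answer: 4631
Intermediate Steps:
3231 - (16*(-11 + v(-2, 2)) - ((N(-20, -7) + 658) + 504)) = 3231 - (16*(-11 + (-4 - 1*(-2))) - (((10 - 1*(-20)) + 658) + 504)) = 3231 - (16*(-11 + (-4 + 2)) - (((10 + 20) + 658) + 504)) = 3231 - (16*(-11 - 2) - ((30 + 658) + 504)) = 3231 - (16*(-13) - (688 + 504)) = 3231 - (-208 - 1*1192) = 3231 - (-208 - 1192) = 3231 - 1*(-1400) = 3231 + 1400 = 4631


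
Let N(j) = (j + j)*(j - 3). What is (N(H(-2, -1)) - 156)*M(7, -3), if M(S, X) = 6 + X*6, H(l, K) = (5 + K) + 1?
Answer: 1632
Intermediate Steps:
H(l, K) = 6 + K
M(S, X) = 6 + 6*X
N(j) = 2*j*(-3 + j) (N(j) = (2*j)*(-3 + j) = 2*j*(-3 + j))
(N(H(-2, -1)) - 156)*M(7, -3) = (2*(6 - 1)*(-3 + (6 - 1)) - 156)*(6 + 6*(-3)) = (2*5*(-3 + 5) - 156)*(6 - 18) = (2*5*2 - 156)*(-12) = (20 - 156)*(-12) = -136*(-12) = 1632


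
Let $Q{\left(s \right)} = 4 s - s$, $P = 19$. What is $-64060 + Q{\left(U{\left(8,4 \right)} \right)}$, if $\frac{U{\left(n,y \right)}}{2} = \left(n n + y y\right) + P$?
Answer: $-63466$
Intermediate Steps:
$U{\left(n,y \right)} = 38 + 2 n^{2} + 2 y^{2}$ ($U{\left(n,y \right)} = 2 \left(\left(n n + y y\right) + 19\right) = 2 \left(\left(n^{2} + y^{2}\right) + 19\right) = 2 \left(19 + n^{2} + y^{2}\right) = 38 + 2 n^{2} + 2 y^{2}$)
$Q{\left(s \right)} = 3 s$
$-64060 + Q{\left(U{\left(8,4 \right)} \right)} = -64060 + 3 \left(38 + 2 \cdot 8^{2} + 2 \cdot 4^{2}\right) = -64060 + 3 \left(38 + 2 \cdot 64 + 2 \cdot 16\right) = -64060 + 3 \left(38 + 128 + 32\right) = -64060 + 3 \cdot 198 = -64060 + 594 = -63466$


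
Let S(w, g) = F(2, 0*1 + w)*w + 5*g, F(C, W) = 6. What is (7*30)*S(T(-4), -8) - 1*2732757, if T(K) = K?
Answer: -2746197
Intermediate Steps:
S(w, g) = 5*g + 6*w (S(w, g) = 6*w + 5*g = 5*g + 6*w)
(7*30)*S(T(-4), -8) - 1*2732757 = (7*30)*(5*(-8) + 6*(-4)) - 1*2732757 = 210*(-40 - 24) - 2732757 = 210*(-64) - 2732757 = -13440 - 2732757 = -2746197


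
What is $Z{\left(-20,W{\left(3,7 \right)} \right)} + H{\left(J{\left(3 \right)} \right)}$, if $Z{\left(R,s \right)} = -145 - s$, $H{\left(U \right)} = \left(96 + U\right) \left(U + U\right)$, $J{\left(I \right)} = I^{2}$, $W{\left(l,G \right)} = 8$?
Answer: $1737$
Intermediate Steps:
$H{\left(U \right)} = 2 U \left(96 + U\right)$ ($H{\left(U \right)} = \left(96 + U\right) 2 U = 2 U \left(96 + U\right)$)
$Z{\left(-20,W{\left(3,7 \right)} \right)} + H{\left(J{\left(3 \right)} \right)} = \left(-145 - 8\right) + 2 \cdot 3^{2} \left(96 + 3^{2}\right) = \left(-145 - 8\right) + 2 \cdot 9 \left(96 + 9\right) = -153 + 2 \cdot 9 \cdot 105 = -153 + 1890 = 1737$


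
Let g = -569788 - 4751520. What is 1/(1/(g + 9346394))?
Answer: 4025086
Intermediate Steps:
g = -5321308
1/(1/(g + 9346394)) = 1/(1/(-5321308 + 9346394)) = 1/(1/4025086) = 4025086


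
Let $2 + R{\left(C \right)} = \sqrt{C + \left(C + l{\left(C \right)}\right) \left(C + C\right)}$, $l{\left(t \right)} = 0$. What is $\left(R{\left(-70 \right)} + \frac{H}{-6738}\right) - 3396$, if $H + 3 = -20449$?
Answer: $- \frac{11437636}{3369} + \sqrt{9730} \approx -3296.3$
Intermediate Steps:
$H = -20452$ ($H = -3 - 20449 = -20452$)
$R{\left(C \right)} = -2 + \sqrt{C + 2 C^{2}}$ ($R{\left(C \right)} = -2 + \sqrt{C + \left(C + 0\right) \left(C + C\right)} = -2 + \sqrt{C + C 2 C} = -2 + \sqrt{C + 2 C^{2}}$)
$\left(R{\left(-70 \right)} + \frac{H}{-6738}\right) - 3396 = \left(\left(-2 + \sqrt{- 70 \left(1 + 2 \left(-70\right)\right)}\right) - \frac{20452}{-6738}\right) - 3396 = \left(\left(-2 + \sqrt{- 70 \left(1 - 140\right)}\right) - - \frac{10226}{3369}\right) - 3396 = \left(\left(-2 + \sqrt{\left(-70\right) \left(-139\right)}\right) + \frac{10226}{3369}\right) - 3396 = \left(\left(-2 + \sqrt{9730}\right) + \frac{10226}{3369}\right) - 3396 = \left(\frac{3488}{3369} + \sqrt{9730}\right) - 3396 = - \frac{11437636}{3369} + \sqrt{9730}$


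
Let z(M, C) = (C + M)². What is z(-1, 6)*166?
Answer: 4150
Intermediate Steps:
z(-1, 6)*166 = (6 - 1)²*166 = 5²*166 = 25*166 = 4150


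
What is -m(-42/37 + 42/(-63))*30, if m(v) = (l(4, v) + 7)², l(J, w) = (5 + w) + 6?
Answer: -32328040/4107 ≈ -7871.4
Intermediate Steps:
l(J, w) = 11 + w
m(v) = (18 + v)² (m(v) = ((11 + v) + 7)² = (18 + v)²)
-m(-42/37 + 42/(-63))*30 = -(18 + (-42/37 + 42/(-63)))²*30 = -(18 + (-42*1/37 + 42*(-1/63)))²*30 = -(18 + (-42/37 - ⅔))²*30 = -(18 - 200/111)²*30 = -(1798/111)²*30 = -3232804*30/12321 = -1*32328040/4107 = -32328040/4107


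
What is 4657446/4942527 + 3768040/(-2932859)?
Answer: -87087842438/254311136749 ≈ -0.34245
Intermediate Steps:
4657446/4942527 + 3768040/(-2932859) = 4657446*(1/4942527) + 3768040*(-1/2932859) = 1552482/1647509 - 3768040/2932859 = -87087842438/254311136749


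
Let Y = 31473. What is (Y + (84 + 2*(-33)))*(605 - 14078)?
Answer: -424278243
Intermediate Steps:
(Y + (84 + 2*(-33)))*(605 - 14078) = (31473 + (84 + 2*(-33)))*(605 - 14078) = (31473 + (84 - 66))*(-13473) = (31473 + 18)*(-13473) = 31491*(-13473) = -424278243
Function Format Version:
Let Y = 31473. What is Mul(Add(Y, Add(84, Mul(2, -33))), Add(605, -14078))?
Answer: -424278243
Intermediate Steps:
Mul(Add(Y, Add(84, Mul(2, -33))), Add(605, -14078)) = Mul(Add(31473, Add(84, Mul(2, -33))), Add(605, -14078)) = Mul(Add(31473, Add(84, -66)), -13473) = Mul(Add(31473, 18), -13473) = Mul(31491, -13473) = -424278243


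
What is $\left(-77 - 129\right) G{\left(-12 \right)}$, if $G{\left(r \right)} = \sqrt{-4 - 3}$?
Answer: $- 206 i \sqrt{7} \approx - 545.02 i$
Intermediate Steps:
$G{\left(r \right)} = i \sqrt{7}$ ($G{\left(r \right)} = \sqrt{-7} = i \sqrt{7}$)
$\left(-77 - 129\right) G{\left(-12 \right)} = \left(-77 - 129\right) i \sqrt{7} = - 206 i \sqrt{7}$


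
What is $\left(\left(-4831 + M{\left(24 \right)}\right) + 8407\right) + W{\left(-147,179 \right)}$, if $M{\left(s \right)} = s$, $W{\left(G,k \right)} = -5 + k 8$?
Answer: $5027$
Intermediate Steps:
$W{\left(G,k \right)} = -5 + 8 k$
$\left(\left(-4831 + M{\left(24 \right)}\right) + 8407\right) + W{\left(-147,179 \right)} = \left(\left(-4831 + 24\right) + 8407\right) + \left(-5 + 8 \cdot 179\right) = \left(-4807 + 8407\right) + \left(-5 + 1432\right) = 3600 + 1427 = 5027$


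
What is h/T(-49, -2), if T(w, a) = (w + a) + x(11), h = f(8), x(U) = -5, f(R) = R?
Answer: -⅐ ≈ -0.14286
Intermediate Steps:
h = 8
T(w, a) = -5 + a + w (T(w, a) = (w + a) - 5 = (a + w) - 5 = -5 + a + w)
h/T(-49, -2) = 8/(-5 - 2 - 49) = 8/(-56) = 8*(-1/56) = -⅐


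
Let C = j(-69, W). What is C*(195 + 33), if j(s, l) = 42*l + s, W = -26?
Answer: -264708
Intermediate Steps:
j(s, l) = s + 42*l
C = -1161 (C = -69 + 42*(-26) = -69 - 1092 = -1161)
C*(195 + 33) = -1161*(195 + 33) = -1161*228 = -264708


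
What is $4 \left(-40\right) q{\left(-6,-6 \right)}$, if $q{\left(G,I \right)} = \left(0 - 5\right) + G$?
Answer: $1760$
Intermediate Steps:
$q{\left(G,I \right)} = -5 + G$
$4 \left(-40\right) q{\left(-6,-6 \right)} = 4 \left(-40\right) \left(-5 - 6\right) = \left(-160\right) \left(-11\right) = 1760$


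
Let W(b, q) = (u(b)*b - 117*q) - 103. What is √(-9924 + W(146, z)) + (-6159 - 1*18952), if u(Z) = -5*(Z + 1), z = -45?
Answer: -25111 + 2*I*√28018 ≈ -25111.0 + 334.77*I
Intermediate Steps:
u(Z) = -5 - 5*Z (u(Z) = -5*(1 + Z) = -5 - 5*Z)
W(b, q) = -103 - 117*q + b*(-5 - 5*b) (W(b, q) = ((-5 - 5*b)*b - 117*q) - 103 = (b*(-5 - 5*b) - 117*q) - 103 = (-117*q + b*(-5 - 5*b)) - 103 = -103 - 117*q + b*(-5 - 5*b))
√(-9924 + W(146, z)) + (-6159 - 1*18952) = √(-9924 + (-103 - 117*(-45) - 5*146*(1 + 146))) + (-6159 - 1*18952) = √(-9924 + (-103 + 5265 - 5*146*147)) + (-6159 - 18952) = √(-9924 + (-103 + 5265 - 107310)) - 25111 = √(-9924 - 102148) - 25111 = √(-112072) - 25111 = 2*I*√28018 - 25111 = -25111 + 2*I*√28018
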